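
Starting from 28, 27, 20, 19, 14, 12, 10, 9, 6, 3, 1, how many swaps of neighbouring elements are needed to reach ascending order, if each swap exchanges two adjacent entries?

Each adjacent swap fixes exactly one inversion, so the minimum swap count equals the number of inversions.
Count inversions — for each element, later elements that are smaller:
28: 27, 20, 19, 14, 12, 10, 9, 6, 3, 1 → 10
27: 20, 19, 14, 12, 10, 9, 6, 3, 1 → 9
20: 19, 14, 12, 10, 9, 6, 3, 1 → 8
19: 14, 12, 10, 9, 6, 3, 1 → 7
14: 12, 10, 9, 6, 3, 1 → 6
12: 10, 9, 6, 3, 1 → 5
10: 9, 6, 3, 1 → 4
9: 6, 3, 1 → 3
6: 3, 1 → 2
3: 1 → 1
1: none → 0
Total inversions: 10 + 9 + 8 + 7 + 6 + 5 + 4 + 3 + 2 + 1 + 0 = 55

There are 55 swaps.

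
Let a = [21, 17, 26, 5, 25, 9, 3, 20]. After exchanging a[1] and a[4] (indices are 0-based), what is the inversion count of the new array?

There are 19 inversions.

Positions 1 and 4 hold 17 and 25; after swapping, the array is [21, 25, 26, 5, 17, 9, 3, 20].
Sweep left to right; for each value list the smaller values that follow it:
21 → 5, 17, 9, 3, 20 → 5
25 → 5, 17, 9, 3, 20 → 5
26 → 5, 17, 9, 3, 20 → 5
5 → 3 → 1
17 → 9, 3 → 2
9 → 3 → 1
3 → none → 0
20 → none → 0
Sum: 5 + 5 + 5 + 1 + 2 + 1 + 0 + 0 = 19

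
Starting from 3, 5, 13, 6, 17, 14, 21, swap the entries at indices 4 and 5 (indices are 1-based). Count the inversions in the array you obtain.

Positions 4 and 5 hold 6 and 17; after swapping, the array is [3, 5, 13, 17, 6, 14, 21].
Sweep left to right; for each value list the smaller values that follow it:
3 → none → 0
5 → none → 0
13 → 6 → 1
17 → 6, 14 → 2
6 → none → 0
14 → none → 0
21 → none → 0
Sum: 0 + 0 + 1 + 2 + 0 + 0 + 0 = 3

3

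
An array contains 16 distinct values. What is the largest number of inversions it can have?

Inversions: 120

A reversed (strictly descending) arrangement makes every pair an inversion, giving C(16, 2) inversions.
C(16, 2) = 16·15/2 = 120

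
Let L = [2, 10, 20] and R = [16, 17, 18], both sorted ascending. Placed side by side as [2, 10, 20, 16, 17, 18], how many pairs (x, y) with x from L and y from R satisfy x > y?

3 split inversions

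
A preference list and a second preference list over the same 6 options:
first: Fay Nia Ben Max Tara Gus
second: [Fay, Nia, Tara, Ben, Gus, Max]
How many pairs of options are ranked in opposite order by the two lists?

Assign each item its position (1..6) in the first ordering, then rewrite the second ordering as that position sequence:
positions: Fay→1, Nia→2, Ben→3, Max→4, Tara→5, Gus→6
second ordering as positions: [1, 2, 5, 3, 6, 4]
Discordant pairs = inversions in this position sequence.
1: 0
2: 0
5: 3, 4 → 2
3: 0
6: 4 → 1
4: 0
Total: 0 + 0 + 2 + 0 + 1 + 0 = 3

3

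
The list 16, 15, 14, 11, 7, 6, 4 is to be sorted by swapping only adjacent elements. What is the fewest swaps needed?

Each adjacent swap fixes exactly one inversion, so the minimum swap count equals the number of inversions.
Count inversions — for each element, later elements that are smaller:
16: 15, 14, 11, 7, 6, 4 → 6
15: 14, 11, 7, 6, 4 → 5
14: 11, 7, 6, 4 → 4
11: 7, 6, 4 → 3
7: 6, 4 → 2
6: 4 → 1
4: none → 0
Total inversions: 6 + 5 + 4 + 3 + 2 + 1 + 0 = 21

21 swaps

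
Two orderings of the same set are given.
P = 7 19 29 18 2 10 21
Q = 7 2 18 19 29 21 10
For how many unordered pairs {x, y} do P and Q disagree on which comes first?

6

Assign each item its position (1..7) in the first ordering, then rewrite the second ordering as that position sequence:
positions: 7→1, 19→2, 29→3, 18→4, 2→5, 10→6, 21→7
second ordering as positions: [1, 5, 4, 2, 3, 7, 6]
Discordant pairs = inversions in this position sequence.
1: 0
5: 4, 2, 3 → 3
4: 2, 3 → 2
2: 0
3: 0
7: 6 → 1
6: 0
Total: 0 + 3 + 2 + 0 + 0 + 1 + 0 = 6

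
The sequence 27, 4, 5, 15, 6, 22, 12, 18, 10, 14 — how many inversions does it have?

Sweep left to right; for each value list the smaller values that follow it:
27 → 4, 5, 15, 6, 22, 12, 18, 10, 14 → 9
4 → none → 0
5 → none → 0
15 → 6, 12, 10, 14 → 4
6 → none → 0
22 → 12, 18, 10, 14 → 4
12 → 10 → 1
18 → 10, 14 → 2
10 → none → 0
14 → none → 0
Sum: 9 + 0 + 0 + 4 + 0 + 4 + 1 + 2 + 0 + 0 = 20

Out-of-order pairs: 20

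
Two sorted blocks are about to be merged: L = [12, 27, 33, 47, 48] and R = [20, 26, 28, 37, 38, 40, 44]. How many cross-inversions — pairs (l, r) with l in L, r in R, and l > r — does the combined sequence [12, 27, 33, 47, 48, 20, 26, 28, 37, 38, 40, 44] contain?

Cross-inversions: 19

Take each right-half value and tally the left-half values above it:
r = 20: 27, 33, 47, 48 → 4
r = 26: 27, 33, 47, 48 → 4
r = 28: 33, 47, 48 → 3
r = 37: 47, 48 → 2
r = 38: 47, 48 → 2
r = 40: 47, 48 → 2
r = 44: 47, 48 → 2
Cross-inversions: 4 + 4 + 3 + 2 + 2 + 2 + 2 = 19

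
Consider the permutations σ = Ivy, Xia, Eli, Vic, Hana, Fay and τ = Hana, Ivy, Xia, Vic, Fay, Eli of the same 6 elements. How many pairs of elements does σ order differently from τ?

6 discordant pairs

Assign each item its position (1..6) in the first ordering, then rewrite the second ordering as that position sequence:
positions: Ivy→1, Xia→2, Eli→3, Vic→4, Hana→5, Fay→6
second ordering as positions: [5, 1, 2, 4, 6, 3]
Discordant pairs = inversions in this position sequence.
5: 1, 2, 4, 3 → 4
1: 0
2: 0
4: 3 → 1
6: 3 → 1
3: 0
Total: 4 + 0 + 0 + 1 + 1 + 0 = 6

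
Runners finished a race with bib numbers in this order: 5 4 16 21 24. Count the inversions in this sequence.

1 inversion

For each element, count later entries that are smaller:
5: 1
4: 0
16: 0
21: 0
24: 0
Sum: 1 + 0 + 0 + 0 + 0 = 1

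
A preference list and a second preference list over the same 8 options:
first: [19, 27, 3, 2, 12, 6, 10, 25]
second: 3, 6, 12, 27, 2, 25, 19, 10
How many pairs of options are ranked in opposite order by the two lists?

Pairs: 13

Assign each item its position (1..8) in the first ordering, then rewrite the second ordering as that position sequence:
positions: 19→1, 27→2, 3→3, 2→4, 12→5, 6→6, 10→7, 25→8
second ordering as positions: [3, 6, 5, 2, 4, 8, 1, 7]
Discordant pairs = inversions in this position sequence.
3: 2, 1 → 2
6: 5, 2, 4, 1 → 4
5: 2, 4, 1 → 3
2: 1 → 1
4: 1 → 1
8: 1, 7 → 2
1: 0
7: 0
Total: 2 + 4 + 3 + 1 + 1 + 2 + 0 + 0 = 13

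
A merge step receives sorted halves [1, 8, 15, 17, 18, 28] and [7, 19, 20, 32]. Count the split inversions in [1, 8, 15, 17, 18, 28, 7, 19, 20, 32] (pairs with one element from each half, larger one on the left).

7 split inversions

Take each right-half value and tally the left-half values above it:
r = 7: 8, 15, 17, 18, 28 → 5
r = 19: 28 → 1
r = 20: 28 → 1
r = 32: none → 0
Cross-inversions: 5 + 1 + 1 + 0 = 7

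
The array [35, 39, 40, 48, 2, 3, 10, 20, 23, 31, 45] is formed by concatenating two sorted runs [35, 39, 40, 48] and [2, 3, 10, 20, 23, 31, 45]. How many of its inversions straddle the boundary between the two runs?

For each element r of the right run, count left-run elements greater than r:
r = 2: 35, 39, 40, 48 → 4
r = 3: 35, 39, 40, 48 → 4
r = 10: 35, 39, 40, 48 → 4
r = 20: 35, 39, 40, 48 → 4
r = 23: 35, 39, 40, 48 → 4
r = 31: 35, 39, 40, 48 → 4
r = 45: 48 → 1
Cross-inversions: 4 + 4 + 4 + 4 + 4 + 4 + 1 = 25

25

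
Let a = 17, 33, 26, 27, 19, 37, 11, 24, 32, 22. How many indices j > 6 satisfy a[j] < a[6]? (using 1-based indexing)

4 such elements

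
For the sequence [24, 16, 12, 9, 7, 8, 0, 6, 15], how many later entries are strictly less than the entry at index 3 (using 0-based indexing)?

The element at index 3 is 9.
Elements after it: 7, 8, 0, 6, 15
Those smaller than 9: 7, 8, 0, 6

4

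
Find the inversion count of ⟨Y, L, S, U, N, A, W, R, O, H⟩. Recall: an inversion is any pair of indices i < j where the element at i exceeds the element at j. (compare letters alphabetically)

Count, for each position, how many later elements it exceeds:
Y → L, S, U, N, A, W, R, O, H → 9
L → A, H → 2
S → N, A, R, O, H → 5
U → N, A, R, O, H → 5
N → A, H → 2
A → none → 0
W → R, O, H → 3
R → O, H → 2
O → H → 1
H → none → 0
Sum: 9 + 2 + 5 + 5 + 2 + 0 + 3 + 2 + 1 + 0 = 29

29 inversions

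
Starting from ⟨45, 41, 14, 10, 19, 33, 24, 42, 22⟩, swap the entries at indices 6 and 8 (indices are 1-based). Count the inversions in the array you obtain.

Inversions: 20

Positions 6 and 8 hold 33 and 42; after swapping, the array is [45, 41, 14, 10, 19, 42, 24, 33, 22].
Element-by-element contributions:
45: 8
41: 6
14: 1
10: 0
19: 0
42: 3
24: 1
33: 1
22: 0
Sum: 8 + 6 + 1 + 0 + 0 + 3 + 1 + 1 + 0 = 20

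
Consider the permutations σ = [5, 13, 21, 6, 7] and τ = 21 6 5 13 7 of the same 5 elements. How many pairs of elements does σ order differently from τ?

Assign each item its position (1..5) in the first ordering, then rewrite the second ordering as that position sequence:
positions: 5→1, 13→2, 21→3, 6→4, 7→5
second ordering as positions: [3, 4, 1, 2, 5]
Discordant pairs = inversions in this position sequence.
3: 1, 2 → 2
4: 1, 2 → 2
1: 0
2: 0
5: 0
Total: 2 + 2 + 0 + 0 + 0 = 4

4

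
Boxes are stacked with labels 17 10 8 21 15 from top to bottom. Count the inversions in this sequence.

Inversion pairs (indices are 1-based):
(1,2): 17 > 10
(1,3): 17 > 8
(1,5): 17 > 15
(2,3): 10 > 8
(4,5): 21 > 15
That's 5 pairs.

5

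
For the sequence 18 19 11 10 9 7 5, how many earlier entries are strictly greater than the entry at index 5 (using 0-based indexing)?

5

The element at index 5 is 7.
Elements before it: 18, 19, 11, 10, 9
Those larger than 7: 18, 19, 11, 10, 9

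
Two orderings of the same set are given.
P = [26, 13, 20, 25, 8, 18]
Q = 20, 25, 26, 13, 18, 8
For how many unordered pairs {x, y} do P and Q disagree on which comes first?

5 disagreeing pairs

Assign each item its position (1..6) in the first ordering, then rewrite the second ordering as that position sequence:
positions: 26→1, 13→2, 20→3, 25→4, 8→5, 18→6
second ordering as positions: [3, 4, 1, 2, 6, 5]
Discordant pairs = inversions in this position sequence.
3: 1, 2 → 2
4: 1, 2 → 2
1: 0
2: 0
6: 5 → 1
5: 0
Total: 2 + 2 + 0 + 0 + 1 + 0 = 5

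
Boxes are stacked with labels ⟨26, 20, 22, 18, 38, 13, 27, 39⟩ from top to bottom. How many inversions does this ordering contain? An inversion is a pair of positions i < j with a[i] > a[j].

Count, for each position, how many later elements it exceeds:
26: 4
20: 2
22: 2
18: 1
38: 2
13: 0
27: 0
39: 0
Sum: 4 + 2 + 2 + 1 + 2 + 0 + 0 + 0 = 11

11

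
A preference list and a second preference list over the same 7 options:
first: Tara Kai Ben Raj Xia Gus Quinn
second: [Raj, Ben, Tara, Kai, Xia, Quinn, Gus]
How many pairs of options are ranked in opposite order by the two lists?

6

Assign each item its position (1..7) in the first ordering, then rewrite the second ordering as that position sequence:
positions: Tara→1, Kai→2, Ben→3, Raj→4, Xia→5, Gus→6, Quinn→7
second ordering as positions: [4, 3, 1, 2, 5, 7, 6]
Discordant pairs = inversions in this position sequence.
4: 3, 1, 2 → 3
3: 1, 2 → 2
1: 0
2: 0
5: 0
7: 6 → 1
6: 0
Total: 3 + 2 + 0 + 0 + 0 + 1 + 0 = 6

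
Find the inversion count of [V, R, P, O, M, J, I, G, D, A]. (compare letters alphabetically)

There are 45 inversions.

Sweep left to right; for each value list the smaller values that follow it:
V → R, P, O, M, J, I, G, D, A → 9
R → P, O, M, J, I, G, D, A → 8
P → O, M, J, I, G, D, A → 7
O → M, J, I, G, D, A → 6
M → J, I, G, D, A → 5
J → I, G, D, A → 4
I → G, D, A → 3
G → D, A → 2
D → A → 1
A → none → 0
Sum: 9 + 8 + 7 + 6 + 5 + 4 + 3 + 2 + 1 + 0 = 45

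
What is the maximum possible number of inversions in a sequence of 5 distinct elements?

10

The maximum occurs when the array is in strictly decreasing order: every one of the C(5, 2) pairs is inverted.
C(5, 2) = 5·4/2 = 10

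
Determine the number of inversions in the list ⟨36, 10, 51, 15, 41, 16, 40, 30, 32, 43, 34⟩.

23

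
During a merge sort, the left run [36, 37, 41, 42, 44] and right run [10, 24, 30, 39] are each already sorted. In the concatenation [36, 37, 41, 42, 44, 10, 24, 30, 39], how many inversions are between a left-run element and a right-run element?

18

Count, for every r in R, how many entries of L exceed r:
r = 10: 36, 37, 41, 42, 44 → 5
r = 24: 36, 37, 41, 42, 44 → 5
r = 30: 36, 37, 41, 42, 44 → 5
r = 39: 41, 42, 44 → 3
Cross-inversions: 5 + 5 + 5 + 3 = 18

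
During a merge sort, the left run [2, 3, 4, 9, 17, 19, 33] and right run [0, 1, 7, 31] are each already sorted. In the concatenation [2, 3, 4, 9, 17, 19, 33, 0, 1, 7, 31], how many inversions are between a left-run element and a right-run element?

19

For each element r of the right run, count left-run elements greater than r:
r = 0: 2, 3, 4, 9, 17, 19, 33 → 7
r = 1: 2, 3, 4, 9, 17, 19, 33 → 7
r = 7: 9, 17, 19, 33 → 4
r = 31: 33 → 1
Cross-inversions: 7 + 7 + 4 + 1 = 19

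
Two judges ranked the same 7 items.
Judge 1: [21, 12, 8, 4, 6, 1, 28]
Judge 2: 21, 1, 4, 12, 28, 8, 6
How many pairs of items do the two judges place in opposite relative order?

Assign each item its position (1..7) in the first ordering, then rewrite the second ordering as that position sequence:
positions: 21→1, 12→2, 8→3, 4→4, 6→5, 1→6, 28→7
second ordering as positions: [1, 6, 4, 2, 7, 3, 5]
Discordant pairs = inversions in this position sequence.
1: 0
6: 4, 2, 3, 5 → 4
4: 2, 3 → 2
2: 0
7: 3, 5 → 2
3: 0
5: 0
Total: 0 + 4 + 2 + 0 + 2 + 0 + 0 = 8

8 discordant pairs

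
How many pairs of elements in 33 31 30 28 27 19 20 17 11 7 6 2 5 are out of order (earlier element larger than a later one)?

76

Count, for each position, how many later elements it exceeds:
33 → 31, 30, 28, 27, 19, 20, 17, 11, 7, 6, 2, 5 → 12
31 → 30, 28, 27, 19, 20, 17, 11, 7, 6, 2, 5 → 11
30 → 28, 27, 19, 20, 17, 11, 7, 6, 2, 5 → 10
28 → 27, 19, 20, 17, 11, 7, 6, 2, 5 → 9
27 → 19, 20, 17, 11, 7, 6, 2, 5 → 8
19 → 17, 11, 7, 6, 2, 5 → 6
20 → 17, 11, 7, 6, 2, 5 → 6
17 → 11, 7, 6, 2, 5 → 5
11 → 7, 6, 2, 5 → 4
7 → 6, 2, 5 → 3
6 → 2, 5 → 2
2 → none → 0
5 → none → 0
Sum: 12 + 11 + 10 + 9 + 8 + 6 + 6 + 5 + 4 + 3 + 2 + 0 + 0 = 76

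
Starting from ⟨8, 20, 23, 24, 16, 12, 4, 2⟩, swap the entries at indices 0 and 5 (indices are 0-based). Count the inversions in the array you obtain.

21 inversions

Positions 0 and 5 hold 8 and 12; after swapping, the array is [12, 20, 23, 24, 16, 8, 4, 2].
Element-by-element contributions:
12: 3
20: 4
23: 4
24: 4
16: 3
8: 2
4: 1
2: 0
Sum: 3 + 4 + 4 + 4 + 3 + 2 + 1 + 0 = 21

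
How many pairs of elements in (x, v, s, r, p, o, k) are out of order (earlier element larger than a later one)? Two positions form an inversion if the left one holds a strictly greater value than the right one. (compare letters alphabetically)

There are 21 inversions.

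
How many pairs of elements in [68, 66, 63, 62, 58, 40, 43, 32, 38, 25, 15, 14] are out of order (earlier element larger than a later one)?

64 out-of-order pairs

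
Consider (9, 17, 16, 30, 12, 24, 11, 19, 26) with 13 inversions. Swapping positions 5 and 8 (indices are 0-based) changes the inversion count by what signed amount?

Positions 5 and 8 hold 24 and 26; after swapping, the array is [9, 17, 16, 30, 12, 26, 11, 19, 24].
For each element, count later entries that are smaller:
9: 0
17: 3
16: 2
30: 5
12: 1
26: 3
11: 0
19: 0
24: 0
Sum: 0 + 3 + 2 + 5 + 1 + 3 + 0 + 0 + 0 = 14
Change: 14 − 13 = +1

+1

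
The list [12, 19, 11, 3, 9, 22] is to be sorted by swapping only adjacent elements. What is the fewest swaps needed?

Each adjacent swap fixes exactly one inversion, so the minimum swap count equals the number of inversions.
Count inversions — for each element, later elements that are smaller:
12: 11, 3, 9 → 3
19: 11, 3, 9 → 3
11: 3, 9 → 2
3: none → 0
9: none → 0
22: none → 0
Total inversions: 3 + 3 + 2 + 0 + 0 + 0 = 8

8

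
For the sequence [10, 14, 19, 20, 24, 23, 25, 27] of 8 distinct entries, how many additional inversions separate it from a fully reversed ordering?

27

Maximum inversions for 8 distinct elements is C(8, 2) = 8·7/2 = 28.
Current inversions — for each element, count later smaller elements:
10: 0
14: 0
19: 0
20: 0
24: 1
23: 0
25: 0
27: 0
Current total: 0 + 0 + 0 + 0 + 1 + 0 + 0 + 0 = 1
Shortfall: 28 − 1 = 27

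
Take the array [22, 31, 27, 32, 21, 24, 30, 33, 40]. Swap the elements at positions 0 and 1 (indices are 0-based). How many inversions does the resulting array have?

11

Positions 0 and 1 hold 22 and 31; after swapping, the array is [31, 22, 27, 32, 21, 24, 30, 33, 40].
Sweep left to right; for each value list the smaller values that follow it:
31 → 22, 27, 21, 24, 30 → 5
22 → 21 → 1
27 → 21, 24 → 2
32 → 21, 24, 30 → 3
21 → none → 0
24 → none → 0
30 → none → 0
33 → none → 0
40 → none → 0
Sum: 5 + 1 + 2 + 3 + 0 + 0 + 0 + 0 + 0 = 11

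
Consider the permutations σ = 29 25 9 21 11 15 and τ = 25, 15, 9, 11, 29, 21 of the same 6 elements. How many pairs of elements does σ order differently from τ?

Assign each item its position (1..6) in the first ordering, then rewrite the second ordering as that position sequence:
positions: 29→1, 25→2, 9→3, 21→4, 11→5, 15→6
second ordering as positions: [2, 6, 3, 5, 1, 4]
Discordant pairs = inversions in this position sequence.
2: 1 → 1
6: 3, 5, 1, 4 → 4
3: 1 → 1
5: 1, 4 → 2
1: 0
4: 0
Total: 1 + 4 + 1 + 2 + 0 + 0 = 8

8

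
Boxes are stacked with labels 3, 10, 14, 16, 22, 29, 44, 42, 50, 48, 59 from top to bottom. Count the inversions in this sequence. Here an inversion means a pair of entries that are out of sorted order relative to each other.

2 inversions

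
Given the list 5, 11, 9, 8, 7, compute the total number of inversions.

6 inversions

Sweep left to right; for each value list the smaller values that follow it:
5 → none → 0
11 → 9, 8, 7 → 3
9 → 8, 7 → 2
8 → 7 → 1
7 → none → 0
Sum: 0 + 3 + 2 + 1 + 0 = 6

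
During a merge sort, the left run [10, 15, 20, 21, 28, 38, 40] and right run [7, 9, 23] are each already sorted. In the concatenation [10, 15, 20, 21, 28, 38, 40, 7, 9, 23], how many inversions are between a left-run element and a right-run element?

For each element r of the right run, count left-run elements greater than r:
r = 7: 10, 15, 20, 21, 28, 38, 40 → 7
r = 9: 10, 15, 20, 21, 28, 38, 40 → 7
r = 23: 28, 38, 40 → 3
Cross-inversions: 7 + 7 + 3 = 17

17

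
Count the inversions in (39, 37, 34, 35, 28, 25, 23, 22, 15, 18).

43

Count, for each position, how many later elements it exceeds:
39 → 37, 34, 35, 28, 25, 23, 22, 15, 18 → 9
37 → 34, 35, 28, 25, 23, 22, 15, 18 → 8
34 → 28, 25, 23, 22, 15, 18 → 6
35 → 28, 25, 23, 22, 15, 18 → 6
28 → 25, 23, 22, 15, 18 → 5
25 → 23, 22, 15, 18 → 4
23 → 22, 15, 18 → 3
22 → 15, 18 → 2
15 → none → 0
18 → none → 0
Sum: 9 + 8 + 6 + 6 + 5 + 4 + 3 + 2 + 0 + 0 = 43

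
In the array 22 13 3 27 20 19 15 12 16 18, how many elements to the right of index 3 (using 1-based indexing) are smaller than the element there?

0

The element at index 3 is 3.
Elements after it: 27, 20, 19, 15, 12, 16, 18
None of them are smaller than 3.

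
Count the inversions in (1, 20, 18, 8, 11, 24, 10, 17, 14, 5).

There are 24 inversions.

Count, for each position, how many later elements it exceeds:
1 → none → 0
20 → 18, 8, 11, 10, 17, 14, 5 → 7
18 → 8, 11, 10, 17, 14, 5 → 6
8 → 5 → 1
11 → 10, 5 → 2
24 → 10, 17, 14, 5 → 4
10 → 5 → 1
17 → 14, 5 → 2
14 → 5 → 1
5 → none → 0
Sum: 0 + 7 + 6 + 1 + 2 + 4 + 1 + 2 + 1 + 0 = 24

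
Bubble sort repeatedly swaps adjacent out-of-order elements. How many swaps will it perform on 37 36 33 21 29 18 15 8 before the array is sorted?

Swaps: 27

Each adjacent swap fixes exactly one inversion, so the minimum swap count equals the number of inversions.
Count inversions — for each element, later elements that are smaller:
37: 36, 33, 21, 29, 18, 15, 8 → 7
36: 33, 21, 29, 18, 15, 8 → 6
33: 21, 29, 18, 15, 8 → 5
21: 18, 15, 8 → 3
29: 18, 15, 8 → 3
18: 15, 8 → 2
15: 8 → 1
8: none → 0
Total inversions: 7 + 6 + 5 + 3 + 3 + 2 + 1 + 0 = 27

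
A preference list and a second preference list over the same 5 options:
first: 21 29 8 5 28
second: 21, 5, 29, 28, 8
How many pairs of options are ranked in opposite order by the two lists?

3 pairs

Assign each item its position (1..5) in the first ordering, then rewrite the second ordering as that position sequence:
positions: 21→1, 29→2, 8→3, 5→4, 28→5
second ordering as positions: [1, 4, 2, 5, 3]
Discordant pairs = inversions in this position sequence.
1: 0
4: 2, 3 → 2
2: 0
5: 3 → 1
3: 0
Total: 0 + 2 + 0 + 1 + 0 = 3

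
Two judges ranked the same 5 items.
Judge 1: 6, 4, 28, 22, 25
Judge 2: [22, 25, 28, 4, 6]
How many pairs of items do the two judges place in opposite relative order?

9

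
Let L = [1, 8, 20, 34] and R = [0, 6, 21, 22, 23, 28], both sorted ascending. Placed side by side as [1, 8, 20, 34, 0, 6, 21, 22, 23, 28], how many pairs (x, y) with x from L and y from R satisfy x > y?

11 split inversions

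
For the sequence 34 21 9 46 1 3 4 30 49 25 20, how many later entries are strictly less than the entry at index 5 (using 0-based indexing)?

The element at index 5 is 3.
Elements after it: 4, 30, 49, 25, 20
None of them are smaller than 3.

0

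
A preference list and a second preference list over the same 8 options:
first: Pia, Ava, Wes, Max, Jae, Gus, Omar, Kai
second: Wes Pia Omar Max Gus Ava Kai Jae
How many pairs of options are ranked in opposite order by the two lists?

10

Assign each item its position (1..8) in the first ordering, then rewrite the second ordering as that position sequence:
positions: Pia→1, Ava→2, Wes→3, Max→4, Jae→5, Gus→6, Omar→7, Kai→8
second ordering as positions: [3, 1, 7, 4, 6, 2, 8, 5]
Discordant pairs = inversions in this position sequence.
3: 1, 2 → 2
1: 0
7: 4, 6, 2, 5 → 4
4: 2 → 1
6: 2, 5 → 2
2: 0
8: 5 → 1
5: 0
Total: 2 + 0 + 4 + 1 + 2 + 0 + 1 + 0 = 10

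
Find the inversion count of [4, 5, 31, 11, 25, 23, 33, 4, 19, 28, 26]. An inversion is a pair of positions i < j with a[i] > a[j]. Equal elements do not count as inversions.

Count, for each position, how many later elements it exceeds:
4: 0
5: 1
31: 7
11: 1
25: 3
23: 2
33: 4
4: 0
19: 0
28: 1
26: 0
Sum: 0 + 1 + 7 + 1 + 3 + 2 + 4 + 0 + 0 + 1 + 0 = 19

19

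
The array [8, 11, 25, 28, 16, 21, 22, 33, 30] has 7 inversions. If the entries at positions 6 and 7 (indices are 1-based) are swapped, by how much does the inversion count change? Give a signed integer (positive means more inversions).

Positions 6 and 7 hold 21 and 22; after swapping, the array is [8, 11, 25, 28, 16, 22, 21, 33, 30].
For each element, count later entries that are smaller:
8 → none → 0
11 → none → 0
25 → 16, 22, 21 → 3
28 → 16, 22, 21 → 3
16 → none → 0
22 → 21 → 1
21 → none → 0
33 → 30 → 1
30 → none → 0
Sum: 0 + 0 + 3 + 3 + 0 + 1 + 0 + 1 + 0 = 8
Change: 8 − 7 = +1

+1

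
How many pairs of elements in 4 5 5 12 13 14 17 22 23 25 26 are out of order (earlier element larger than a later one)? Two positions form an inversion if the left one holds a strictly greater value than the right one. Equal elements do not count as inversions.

Count, for each position, how many later elements it exceeds:
4: 0
5: 0
5: 0
12: 0
13: 0
14: 0
17: 0
22: 0
23: 0
25: 0
26: 0
Sum: 0 + 0 + 0 + 0 + 0 + 0 + 0 + 0 + 0 + 0 + 0 = 0

0 inversions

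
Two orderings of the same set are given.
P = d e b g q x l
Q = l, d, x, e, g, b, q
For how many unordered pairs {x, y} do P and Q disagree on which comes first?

Assign each item its position (1..7) in the first ordering, then rewrite the second ordering as that position sequence:
positions: d→1, e→2, b→3, g→4, q→5, x→6, l→7
second ordering as positions: [7, 1, 6, 2, 4, 3, 5]
Discordant pairs = inversions in this position sequence.
7: 1, 6, 2, 4, 3, 5 → 6
1: 0
6: 2, 4, 3, 5 → 4
2: 0
4: 3 → 1
3: 0
5: 0
Total: 6 + 0 + 4 + 0 + 1 + 0 + 0 = 11

Disagreeing pairs: 11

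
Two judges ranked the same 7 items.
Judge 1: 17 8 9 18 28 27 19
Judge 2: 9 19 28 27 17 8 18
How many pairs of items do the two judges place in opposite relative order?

13

Assign each item its position (1..7) in the first ordering, then rewrite the second ordering as that position sequence:
positions: 17→1, 8→2, 9→3, 18→4, 28→5, 27→6, 19→7
second ordering as positions: [3, 7, 5, 6, 1, 2, 4]
Discordant pairs = inversions in this position sequence.
3: 1, 2 → 2
7: 5, 6, 1, 2, 4 → 5
5: 1, 2, 4 → 3
6: 1, 2, 4 → 3
1: 0
2: 0
4: 0
Total: 2 + 5 + 3 + 3 + 0 + 0 + 0 = 13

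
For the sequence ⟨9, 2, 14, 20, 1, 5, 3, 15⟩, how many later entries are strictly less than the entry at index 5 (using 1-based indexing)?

0

The element at index 5 is 1.
Elements after it: 5, 3, 15
None of them are smaller than 1.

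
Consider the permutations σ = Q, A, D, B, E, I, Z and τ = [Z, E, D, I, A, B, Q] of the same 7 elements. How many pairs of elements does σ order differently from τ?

Assign each item its position (1..7) in the first ordering, then rewrite the second ordering as that position sequence:
positions: Q→1, A→2, D→3, B→4, E→5, I→6, Z→7
second ordering as positions: [7, 5, 3, 6, 2, 4, 1]
Discordant pairs = inversions in this position sequence.
7: 5, 3, 6, 2, 4, 1 → 6
5: 3, 2, 4, 1 → 4
3: 2, 1 → 2
6: 2, 4, 1 → 3
2: 1 → 1
4: 1 → 1
1: 0
Total: 6 + 4 + 2 + 3 + 1 + 1 + 0 = 17

Discordant pairs: 17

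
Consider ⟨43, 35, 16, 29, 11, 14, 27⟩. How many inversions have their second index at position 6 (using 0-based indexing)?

3 such elements

The element at index 6 is 27.
Elements before it: 43, 35, 16, 29, 11, 14
Those larger than 27: 43, 35, 29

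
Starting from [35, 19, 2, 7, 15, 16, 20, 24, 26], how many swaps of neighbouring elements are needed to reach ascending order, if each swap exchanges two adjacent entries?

The minimum number of adjacent swaps to sort an array equals its inversion count, since every such swap removes exactly one inversion.
Count inversions — for each element, later elements that are smaller:
35: 19, 2, 7, 15, 16, 20, 24, 26 → 8
19: 2, 7, 15, 16 → 4
2: none → 0
7: none → 0
15: none → 0
16: none → 0
20: none → 0
24: none → 0
26: none → 0
Total inversions: 8 + 4 + 0 + 0 + 0 + 0 + 0 + 0 + 0 = 12

Swaps: 12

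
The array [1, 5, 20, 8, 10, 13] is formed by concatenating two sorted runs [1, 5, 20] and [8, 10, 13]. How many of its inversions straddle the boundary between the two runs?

Split inversions: 3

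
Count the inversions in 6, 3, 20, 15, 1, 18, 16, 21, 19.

11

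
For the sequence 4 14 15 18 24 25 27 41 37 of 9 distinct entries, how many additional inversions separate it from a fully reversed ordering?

35

Maximum inversions for 9 distinct elements is C(9, 2) = 9·8/2 = 36.
Current inversions — for each element, count later smaller elements:
4: 0
14: 0
15: 0
18: 0
24: 0
25: 0
27: 0
41: 1
37: 0
Current total: 0 + 0 + 0 + 0 + 0 + 0 + 0 + 1 + 0 = 1
Shortfall: 36 − 1 = 35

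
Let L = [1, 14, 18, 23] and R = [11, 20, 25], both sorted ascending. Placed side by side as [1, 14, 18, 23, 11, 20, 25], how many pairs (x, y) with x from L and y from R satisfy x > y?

Split inversions: 4

For each element r of the right run, count left-run elements greater than r:
r = 11: 14, 18, 23 → 3
r = 20: 23 → 1
r = 25: none → 0
Cross-inversions: 3 + 1 + 0 = 4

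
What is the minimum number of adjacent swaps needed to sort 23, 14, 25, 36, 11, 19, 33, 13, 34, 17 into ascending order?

Each adjacent swap fixes exactly one inversion, so the minimum swap count equals the number of inversions.
Count inversions — for each element, later elements that are smaller:
23: 14, 11, 19, 13, 17 → 5
14: 11, 13 → 2
25: 11, 19, 13, 17 → 4
36: 11, 19, 33, 13, 34, 17 → 6
11: none → 0
19: 13, 17 → 2
33: 13, 17 → 2
13: none → 0
34: 17 → 1
17: none → 0
Total inversions: 5 + 2 + 4 + 6 + 0 + 2 + 2 + 0 + 1 + 0 = 22

22 swaps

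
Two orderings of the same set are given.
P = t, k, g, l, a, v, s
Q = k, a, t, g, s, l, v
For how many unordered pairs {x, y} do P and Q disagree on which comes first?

Disagreeing pairs: 6

Assign each item its position (1..7) in the first ordering, then rewrite the second ordering as that position sequence:
positions: t→1, k→2, g→3, l→4, a→5, v→6, s→7
second ordering as positions: [2, 5, 1, 3, 7, 4, 6]
Discordant pairs = inversions in this position sequence.
2: 1 → 1
5: 1, 3, 4 → 3
1: 0
3: 0
7: 4, 6 → 2
4: 0
6: 0
Total: 1 + 3 + 0 + 0 + 2 + 0 + 0 = 6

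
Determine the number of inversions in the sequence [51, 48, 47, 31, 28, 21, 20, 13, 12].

36 out-of-order pairs

Count, for each position, how many later elements it exceeds:
51 → 48, 47, 31, 28, 21, 20, 13, 12 → 8
48 → 47, 31, 28, 21, 20, 13, 12 → 7
47 → 31, 28, 21, 20, 13, 12 → 6
31 → 28, 21, 20, 13, 12 → 5
28 → 21, 20, 13, 12 → 4
21 → 20, 13, 12 → 3
20 → 13, 12 → 2
13 → 12 → 1
12 → none → 0
Sum: 8 + 7 + 6 + 5 + 4 + 3 + 2 + 1 + 0 = 36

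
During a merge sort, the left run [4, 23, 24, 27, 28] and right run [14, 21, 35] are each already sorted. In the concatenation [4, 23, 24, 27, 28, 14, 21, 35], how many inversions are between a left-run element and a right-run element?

Take each right-half value and tally the left-half values above it:
r = 14: 23, 24, 27, 28 → 4
r = 21: 23, 24, 27, 28 → 4
r = 35: none → 0
Cross-inversions: 4 + 4 + 0 = 8

There are 8 cross-inversions.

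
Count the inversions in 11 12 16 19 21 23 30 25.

Sweep left to right; for each value list the smaller values that follow it:
11 → none → 0
12 → none → 0
16 → none → 0
19 → none → 0
21 → none → 0
23 → none → 0
30 → 25 → 1
25 → none → 0
Sum: 0 + 0 + 0 + 0 + 0 + 0 + 1 + 0 = 1

1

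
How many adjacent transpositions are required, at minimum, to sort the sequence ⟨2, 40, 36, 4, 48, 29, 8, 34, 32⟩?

Adjacent swaps: 17

The minimum number of adjacent swaps to sort an array equals its inversion count, since every such swap removes exactly one inversion.
Count inversions — for each element, later elements that are smaller:
2: none → 0
40: 36, 4, 29, 8, 34, 32 → 6
36: 4, 29, 8, 34, 32 → 5
4: none → 0
48: 29, 8, 34, 32 → 4
29: 8 → 1
8: none → 0
34: 32 → 1
32: none → 0
Total inversions: 0 + 6 + 5 + 0 + 4 + 1 + 0 + 1 + 0 = 17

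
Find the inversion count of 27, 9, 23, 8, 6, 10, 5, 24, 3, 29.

For each element, count later entries that are smaller:
27 → 9, 23, 8, 6, 10, 5, 24, 3 → 8
9 → 8, 6, 5, 3 → 4
23 → 8, 6, 10, 5, 3 → 5
8 → 6, 5, 3 → 3
6 → 5, 3 → 2
10 → 5, 3 → 2
5 → 3 → 1
24 → 3 → 1
3 → none → 0
29 → none → 0
Sum: 8 + 4 + 5 + 3 + 2 + 2 + 1 + 1 + 0 + 0 = 26

26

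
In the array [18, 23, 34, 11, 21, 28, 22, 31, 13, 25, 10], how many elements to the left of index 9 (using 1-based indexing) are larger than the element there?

The element at index 9 is 13.
Elements before it: 18, 23, 34, 11, 21, 28, 22, 31
Those larger than 13: 18, 23, 34, 21, 28, 22, 31

7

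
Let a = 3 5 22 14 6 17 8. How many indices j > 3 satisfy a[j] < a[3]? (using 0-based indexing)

2

The element at index 3 is 14.
Elements after it: 6, 17, 8
Those smaller than 14: 6, 8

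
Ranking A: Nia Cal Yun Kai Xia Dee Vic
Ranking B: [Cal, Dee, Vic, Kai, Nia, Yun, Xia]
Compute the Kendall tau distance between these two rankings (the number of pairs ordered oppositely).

11

Assign each item its position (1..7) in the first ordering, then rewrite the second ordering as that position sequence:
positions: Nia→1, Cal→2, Yun→3, Kai→4, Xia→5, Dee→6, Vic→7
second ordering as positions: [2, 6, 7, 4, 1, 3, 5]
Discordant pairs = inversions in this position sequence.
2: 1 → 1
6: 4, 1, 3, 5 → 4
7: 4, 1, 3, 5 → 4
4: 1, 3 → 2
1: 0
3: 0
5: 0
Total: 1 + 4 + 4 + 2 + 0 + 0 + 0 = 11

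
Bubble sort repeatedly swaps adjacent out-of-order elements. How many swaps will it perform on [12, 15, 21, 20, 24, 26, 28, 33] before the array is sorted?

1 adjacent swap

Each adjacent swap fixes exactly one inversion, so the minimum swap count equals the number of inversions.
Count inversions — for each element, later elements that are smaller:
12: none → 0
15: none → 0
21: 20 → 1
20: none → 0
24: none → 0
26: none → 0
28: none → 0
33: none → 0
Total inversions: 0 + 0 + 1 + 0 + 0 + 0 + 0 + 0 = 1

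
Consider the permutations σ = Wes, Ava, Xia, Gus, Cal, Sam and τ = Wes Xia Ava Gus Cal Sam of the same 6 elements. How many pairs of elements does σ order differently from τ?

Assign each item its position (1..6) in the first ordering, then rewrite the second ordering as that position sequence:
positions: Wes→1, Ava→2, Xia→3, Gus→4, Cal→5, Sam→6
second ordering as positions: [1, 3, 2, 4, 5, 6]
Discordant pairs = inversions in this position sequence.
1: 0
3: 2 → 1
2: 0
4: 0
5: 0
6: 0
Total: 0 + 1 + 0 + 0 + 0 + 0 = 1

1 discordant pair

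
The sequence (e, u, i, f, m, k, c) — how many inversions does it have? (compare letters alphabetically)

12

Sweep left to right; for each value list the smaller values that follow it:
e: 1
u: 5
i: 2
f: 1
m: 2
k: 1
c: 0
Sum: 1 + 5 + 2 + 1 + 2 + 1 + 0 = 12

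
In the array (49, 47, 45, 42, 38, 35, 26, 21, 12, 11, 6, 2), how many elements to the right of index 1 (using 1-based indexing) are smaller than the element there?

11

The element at index 1 is 49.
Elements after it: 47, 45, 42, 38, 35, 26, 21, 12, 11, 6, 2
Those smaller than 49: 47, 45, 42, 38, 35, 26, 21, 12, 11, 6, 2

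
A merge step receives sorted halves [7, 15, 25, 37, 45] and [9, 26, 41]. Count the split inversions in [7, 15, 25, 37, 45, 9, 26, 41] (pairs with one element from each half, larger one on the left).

Take each right-half value and tally the left-half values above it:
r = 9: 15, 25, 37, 45 → 4
r = 26: 37, 45 → 2
r = 41: 45 → 1
Cross-inversions: 4 + 2 + 1 = 7

7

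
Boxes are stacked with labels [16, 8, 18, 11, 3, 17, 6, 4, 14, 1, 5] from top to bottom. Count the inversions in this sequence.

For each element, count later entries that are smaller:
16 → 8, 11, 3, 6, 4, 14, 1, 5 → 8
8 → 3, 6, 4, 1, 5 → 5
18 → 11, 3, 17, 6, 4, 14, 1, 5 → 8
11 → 3, 6, 4, 1, 5 → 5
3 → 1 → 1
17 → 6, 4, 14, 1, 5 → 5
6 → 4, 1, 5 → 3
4 → 1 → 1
14 → 1, 5 → 2
1 → none → 0
5 → none → 0
Sum: 8 + 5 + 8 + 5 + 1 + 5 + 3 + 1 + 2 + 0 + 0 = 38

38 inversions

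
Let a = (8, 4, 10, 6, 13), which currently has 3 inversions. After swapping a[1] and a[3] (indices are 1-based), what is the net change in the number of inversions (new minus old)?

Positions 1 and 3 hold 8 and 10; after swapping, the array is [10, 4, 8, 6, 13].
Sweep left to right; for each value list the smaller values that follow it:
10 → 4, 8, 6 → 3
4 → none → 0
8 → 6 → 1
6 → none → 0
13 → none → 0
Sum: 3 + 0 + 1 + 0 + 0 = 4
Change: 4 − 3 = +1

+1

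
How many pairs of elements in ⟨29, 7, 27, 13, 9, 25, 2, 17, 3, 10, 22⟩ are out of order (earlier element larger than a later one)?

33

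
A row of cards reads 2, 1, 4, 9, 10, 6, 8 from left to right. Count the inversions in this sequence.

5 inversions

Sweep left to right; for each value list the smaller values that follow it:
2: 1
1: 0
4: 0
9: 2
10: 2
6: 0
8: 0
Sum: 1 + 0 + 0 + 2 + 2 + 0 + 0 = 5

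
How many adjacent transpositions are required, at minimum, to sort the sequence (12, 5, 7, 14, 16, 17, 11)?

The minimum number of adjacent swaps to sort an array equals its inversion count, since every such swap removes exactly one inversion.
Count inversions — for each element, later elements that are smaller:
12: 5, 7, 11 → 3
5: none → 0
7: none → 0
14: 11 → 1
16: 11 → 1
17: 11 → 1
11: none → 0
Total inversions: 3 + 0 + 0 + 1 + 1 + 1 + 0 = 6

6 swaps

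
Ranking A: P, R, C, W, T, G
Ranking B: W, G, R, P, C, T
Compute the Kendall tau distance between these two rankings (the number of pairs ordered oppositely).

There are 8 discordant pairs.

Assign each item its position (1..6) in the first ordering, then rewrite the second ordering as that position sequence:
positions: P→1, R→2, C→3, W→4, T→5, G→6
second ordering as positions: [4, 6, 2, 1, 3, 5]
Discordant pairs = inversions in this position sequence.
4: 2, 1, 3 → 3
6: 2, 1, 3, 5 → 4
2: 1 → 1
1: 0
3: 0
5: 0
Total: 3 + 4 + 1 + 0 + 0 + 0 = 8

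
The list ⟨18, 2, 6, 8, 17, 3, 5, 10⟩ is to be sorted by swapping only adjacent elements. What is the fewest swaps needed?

14 swaps

Minimum adjacent swaps = number of inversions (each swap of adjacent out-of-order elements removes one inversion and no swap can remove more).
Count inversions — for each element, later elements that are smaller:
18: 2, 6, 8, 17, 3, 5, 10 → 7
2: none → 0
6: 3, 5 → 2
8: 3, 5 → 2
17: 3, 5, 10 → 3
3: none → 0
5: none → 0
10: none → 0
Total inversions: 7 + 0 + 2 + 2 + 3 + 0 + 0 + 0 = 14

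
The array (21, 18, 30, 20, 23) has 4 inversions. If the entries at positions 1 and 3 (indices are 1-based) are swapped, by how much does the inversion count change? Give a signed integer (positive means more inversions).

Positions 1 and 3 hold 21 and 30; after swapping, the array is [30, 18, 21, 20, 23].
Element-by-element contributions:
30: 4
18: 0
21: 1
20: 0
23: 0
Sum: 4 + 0 + 1 + 0 + 0 = 5
Change: 5 − 4 = +1

+1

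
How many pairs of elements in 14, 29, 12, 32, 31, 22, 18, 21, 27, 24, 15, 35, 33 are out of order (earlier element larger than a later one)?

30

For each element, count later entries that are smaller:
14 → 12 → 1
29 → 12, 22, 18, 21, 27, 24, 15 → 7
12 → none → 0
32 → 31, 22, 18, 21, 27, 24, 15 → 7
31 → 22, 18, 21, 27, 24, 15 → 6
22 → 18, 21, 15 → 3
18 → 15 → 1
21 → 15 → 1
27 → 24, 15 → 2
24 → 15 → 1
15 → none → 0
35 → 33 → 1
33 → none → 0
Sum: 1 + 7 + 0 + 7 + 6 + 3 + 1 + 1 + 2 + 1 + 0 + 1 + 0 = 30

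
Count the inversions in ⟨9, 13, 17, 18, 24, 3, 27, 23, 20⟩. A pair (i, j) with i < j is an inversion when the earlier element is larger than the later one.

There are 10 inversions.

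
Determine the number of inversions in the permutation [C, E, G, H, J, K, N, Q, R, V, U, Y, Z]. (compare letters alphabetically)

1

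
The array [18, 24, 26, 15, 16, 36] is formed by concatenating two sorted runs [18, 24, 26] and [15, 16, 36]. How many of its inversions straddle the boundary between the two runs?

Cross-inversions: 6

For each element r of the right run, count left-run elements greater than r:
r = 15: 18, 24, 26 → 3
r = 16: 18, 24, 26 → 3
r = 36: none → 0
Cross-inversions: 3 + 3 + 0 = 6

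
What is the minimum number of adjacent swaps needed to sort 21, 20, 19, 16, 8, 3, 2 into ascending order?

Swaps: 21

The minimum number of adjacent swaps to sort an array equals its inversion count, since every such swap removes exactly one inversion.
Count inversions — for each element, later elements that are smaller:
21: 20, 19, 16, 8, 3, 2 → 6
20: 19, 16, 8, 3, 2 → 5
19: 16, 8, 3, 2 → 4
16: 8, 3, 2 → 3
8: 3, 2 → 2
3: 2 → 1
2: none → 0
Total inversions: 6 + 5 + 4 + 3 + 2 + 1 + 0 = 21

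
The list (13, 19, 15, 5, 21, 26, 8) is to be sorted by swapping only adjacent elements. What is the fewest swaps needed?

9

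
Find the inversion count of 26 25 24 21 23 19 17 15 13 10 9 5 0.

Count, for each position, how many later elements it exceeds:
26 → 25, 24, 21, 23, 19, 17, 15, 13, 10, 9, 5, 0 → 12
25 → 24, 21, 23, 19, 17, 15, 13, 10, 9, 5, 0 → 11
24 → 21, 23, 19, 17, 15, 13, 10, 9, 5, 0 → 10
21 → 19, 17, 15, 13, 10, 9, 5, 0 → 8
23 → 19, 17, 15, 13, 10, 9, 5, 0 → 8
19 → 17, 15, 13, 10, 9, 5, 0 → 7
17 → 15, 13, 10, 9, 5, 0 → 6
15 → 13, 10, 9, 5, 0 → 5
13 → 10, 9, 5, 0 → 4
10 → 9, 5, 0 → 3
9 → 5, 0 → 2
5 → 0 → 1
0 → none → 0
Sum: 12 + 11 + 10 + 8 + 8 + 7 + 6 + 5 + 4 + 3 + 2 + 1 + 0 = 77

77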